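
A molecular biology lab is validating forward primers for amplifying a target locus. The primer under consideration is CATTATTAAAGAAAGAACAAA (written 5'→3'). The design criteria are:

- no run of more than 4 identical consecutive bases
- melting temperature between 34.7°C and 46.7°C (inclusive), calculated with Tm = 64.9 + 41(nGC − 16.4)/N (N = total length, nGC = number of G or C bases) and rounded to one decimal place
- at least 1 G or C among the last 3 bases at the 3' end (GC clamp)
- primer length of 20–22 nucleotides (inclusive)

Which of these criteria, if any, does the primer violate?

Fails: GC clamp.

Base counts: A=13, T=4, G=2, C=2 (length 21).
homopolymer run: longest run = 3 ✓
Tm: Tm = 64.9 + 41·(4 − 16.4)/21 = 40.7°C ✓
GC clamp: 3' end AAA has 0 G/C, need ≥1 ✗
length: length 21 ✓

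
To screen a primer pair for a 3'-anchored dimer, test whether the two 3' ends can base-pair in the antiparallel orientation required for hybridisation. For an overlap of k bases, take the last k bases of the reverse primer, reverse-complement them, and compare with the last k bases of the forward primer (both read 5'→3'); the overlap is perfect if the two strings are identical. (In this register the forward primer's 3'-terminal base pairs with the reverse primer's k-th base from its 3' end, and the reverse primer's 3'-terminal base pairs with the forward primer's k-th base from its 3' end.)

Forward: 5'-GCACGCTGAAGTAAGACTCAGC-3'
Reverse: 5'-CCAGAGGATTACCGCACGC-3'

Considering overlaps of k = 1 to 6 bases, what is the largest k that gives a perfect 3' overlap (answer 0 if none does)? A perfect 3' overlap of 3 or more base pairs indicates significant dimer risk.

Longest perfect overlap: 2 complementary base pairs; below the dimer-risk threshold (threshold 3).

Last 6 bases (5'→3') — forward …CTCAGC, reverse …GCACGC.
Reverse complement of the reverse primer's last 6 bases: GCGTGC; its first k bases are the reverse complement of the reverse primer's last k bases, so a perfect k-base overlap needs the forward primer's last k bases to equal them.
Comparing (forward last k vs required): k=1: C vs G ✗; k=2: GC vs GC ✓; k=3: AGC vs GCG ✗; k=4: CAGC vs GCGT ✗; k=5: TCAGC vs GCGTG ✗; k=6: CTCAGC vs GCGTGC ✗.
Only k = 2 is perfect, so the longest perfect 3' overlap is 2.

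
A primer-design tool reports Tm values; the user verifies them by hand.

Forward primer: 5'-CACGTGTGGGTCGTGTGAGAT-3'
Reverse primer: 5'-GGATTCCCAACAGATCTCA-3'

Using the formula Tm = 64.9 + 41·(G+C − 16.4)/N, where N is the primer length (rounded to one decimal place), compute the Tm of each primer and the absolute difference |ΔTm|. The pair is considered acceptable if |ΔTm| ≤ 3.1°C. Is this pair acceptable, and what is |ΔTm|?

Forward: G+C = 12, N = 21 → Tm = 64.9 + 41·(12 − 16.4)/21 = 56.3°C.
Reverse: G+C = 9, N = 19 → Tm = 64.9 + 41·(9 − 16.4)/19 = 48.9°C.
|ΔTm| = |56.3 − 48.9| = 7.4°C, > 3.1°C.

|ΔTm| = 7.4°C; the pair is not acceptable.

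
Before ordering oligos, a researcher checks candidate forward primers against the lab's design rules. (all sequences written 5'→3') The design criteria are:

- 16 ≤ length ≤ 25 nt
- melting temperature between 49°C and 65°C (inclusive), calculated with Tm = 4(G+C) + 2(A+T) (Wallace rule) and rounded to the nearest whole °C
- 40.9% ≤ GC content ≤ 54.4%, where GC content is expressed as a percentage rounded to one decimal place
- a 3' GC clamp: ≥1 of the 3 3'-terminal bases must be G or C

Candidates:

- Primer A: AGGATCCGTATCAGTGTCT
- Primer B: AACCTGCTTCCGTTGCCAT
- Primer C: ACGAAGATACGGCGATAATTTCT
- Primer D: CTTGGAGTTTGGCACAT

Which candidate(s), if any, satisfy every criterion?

Primer A (19 nt, A=4 T=6 G=5 C=4): length 19 ✓; Tm = 2·10 + 4·9 = 56°C ✓; GC 9/19 = 47.4% ✓; 3' end TCT has 1 G/C ✓ — passes.
Primer B (19 nt, A=3 T=6 G=3 C=7): length 19 ✓; Tm = 2·9 + 4·10 = 58°C ✓; GC 10/19 = 52.6% ✓; 3' end CAT has 1 G/C ✓ — passes.
Primer C (23 nt, A=8 T=6 G=5 C=4): length 23 ✓; Tm = 2·14 + 4·9 = 64°C ✓; GC 9/23 = 39.1%, outside 40.9–54.4% ✗; 3' end TCT has 1 G/C ✓ — fails.
Primer D (17 nt, A=3 T=6 G=5 C=3): length 17 ✓; Tm = 2·9 + 4·8 = 50°C ✓; GC 8/17 = 47.1% ✓; 3' end CAT has 1 G/C ✓ — passes.

Primer A, Primer B and Primer D.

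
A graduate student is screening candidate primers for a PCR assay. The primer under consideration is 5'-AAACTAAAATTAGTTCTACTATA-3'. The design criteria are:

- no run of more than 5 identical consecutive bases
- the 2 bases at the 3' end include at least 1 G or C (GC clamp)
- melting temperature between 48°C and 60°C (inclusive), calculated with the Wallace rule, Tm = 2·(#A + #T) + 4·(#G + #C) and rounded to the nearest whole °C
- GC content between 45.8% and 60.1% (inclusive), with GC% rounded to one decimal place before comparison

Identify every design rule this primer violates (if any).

Base counts: A=11, T=8, G=1, C=3 (length 23).
homopolymer run: longest run = 4 ✓
GC clamp: 3' end TA has 0 G/C, need ≥1 ✗
Tm: Tm = 2·19 + 4·4 = 54°C ✓
GC content: GC 4/23 = 17.4%, outside 45.8–60.1% ✗

Fails: GC clamp, GC content.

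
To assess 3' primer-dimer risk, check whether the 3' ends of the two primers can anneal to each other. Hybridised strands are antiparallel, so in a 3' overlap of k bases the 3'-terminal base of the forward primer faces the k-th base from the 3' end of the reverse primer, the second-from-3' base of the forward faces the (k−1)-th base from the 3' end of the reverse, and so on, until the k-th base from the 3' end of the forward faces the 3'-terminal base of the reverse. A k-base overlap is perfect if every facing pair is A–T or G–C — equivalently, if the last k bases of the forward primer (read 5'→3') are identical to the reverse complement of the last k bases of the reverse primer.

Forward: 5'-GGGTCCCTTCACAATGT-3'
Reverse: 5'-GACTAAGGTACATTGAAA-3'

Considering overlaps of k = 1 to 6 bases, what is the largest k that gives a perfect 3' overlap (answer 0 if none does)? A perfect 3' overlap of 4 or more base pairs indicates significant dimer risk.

Last 6 bases (5'→3') — forward …CAATGT, reverse …TTGAAA.
Reverse complement of the reverse primer's last 6 bases: TTTCAA; its first k bases are the reverse complement of the reverse primer's last k bases, so a perfect k-base overlap needs the forward primer's last k bases to equal them.
Comparing (forward last k vs required): k=1: T vs T ✓; k=2: GT vs TT ✗; k=3: TGT vs TTT ✗; k=4: ATGT vs TTTC ✗; k=5: AATGT vs TTTCA ✗; k=6: CAATGT vs TTTCAA ✗.
Only k = 1 is perfect, so the longest perfect 3' overlap is 1.

Longest perfect overlap: 1 complementary base pair; below the dimer-risk threshold (threshold 4).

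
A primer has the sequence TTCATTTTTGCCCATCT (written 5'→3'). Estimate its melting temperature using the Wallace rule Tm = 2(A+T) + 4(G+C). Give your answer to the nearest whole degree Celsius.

Base counts: A=2, T=9, G=1, C=5 (length 17).
Tm = 2·(2+9) + 4·(1+5) = 2·11 + 4·6 = 22 + 24 = 46°C.

46°C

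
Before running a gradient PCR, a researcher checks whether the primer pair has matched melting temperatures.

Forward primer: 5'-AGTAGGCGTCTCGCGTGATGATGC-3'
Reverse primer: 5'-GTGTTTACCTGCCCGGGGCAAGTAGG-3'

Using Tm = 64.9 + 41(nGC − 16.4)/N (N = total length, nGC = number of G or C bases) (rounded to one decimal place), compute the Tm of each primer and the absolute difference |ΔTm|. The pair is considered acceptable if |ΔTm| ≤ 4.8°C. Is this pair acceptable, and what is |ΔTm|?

|ΔTm| = 3.5°C; the pair is acceptable.

Forward: G+C = 14, N = 24 → Tm = 64.9 + 41·(14 − 16.4)/24 = 60.8°C.
Reverse: G+C = 16, N = 26 → Tm = 64.9 + 41·(16 − 16.4)/26 = 64.3°C.
|ΔTm| = |60.8 − 64.3| = 3.5°C, ≤ 4.8°C.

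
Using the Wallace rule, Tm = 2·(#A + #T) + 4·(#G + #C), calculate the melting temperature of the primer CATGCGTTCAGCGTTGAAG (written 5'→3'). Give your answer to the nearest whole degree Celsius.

58°C

Base counts: A=4, T=5, G=6, C=4 (length 19).
Tm = 2·(4+5) + 4·(6+4) = 2·9 + 4·10 = 18 + 40 = 58°C.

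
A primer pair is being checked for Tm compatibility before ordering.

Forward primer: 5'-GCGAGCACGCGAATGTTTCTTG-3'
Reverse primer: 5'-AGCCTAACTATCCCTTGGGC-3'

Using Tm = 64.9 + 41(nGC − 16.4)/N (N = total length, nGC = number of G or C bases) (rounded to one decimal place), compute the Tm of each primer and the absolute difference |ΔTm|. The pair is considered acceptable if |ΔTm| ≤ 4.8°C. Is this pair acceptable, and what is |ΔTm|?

Forward: G+C = 12, N = 22 → Tm = 64.9 + 41·(12 − 16.4)/22 = 56.7°C.
Reverse: G+C = 11, N = 20 → Tm = 64.9 + 41·(11 − 16.4)/20 = 53.8°C.
|ΔTm| = |56.7 − 53.8| = 2.9°C, ≤ 4.8°C.

|ΔTm| = 2.9°C; the pair is acceptable.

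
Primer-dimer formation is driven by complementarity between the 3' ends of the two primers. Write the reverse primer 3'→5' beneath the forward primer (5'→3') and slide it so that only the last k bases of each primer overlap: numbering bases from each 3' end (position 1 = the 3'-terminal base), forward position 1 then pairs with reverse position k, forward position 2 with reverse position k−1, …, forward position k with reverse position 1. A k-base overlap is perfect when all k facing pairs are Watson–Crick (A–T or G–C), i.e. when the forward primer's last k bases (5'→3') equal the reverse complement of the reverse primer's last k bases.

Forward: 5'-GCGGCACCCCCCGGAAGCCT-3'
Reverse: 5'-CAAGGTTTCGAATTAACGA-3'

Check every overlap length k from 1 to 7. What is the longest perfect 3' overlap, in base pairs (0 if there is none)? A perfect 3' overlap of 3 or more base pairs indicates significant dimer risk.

Longest perfect overlap: 1 complementary base pair; below the dimer-risk threshold (threshold 3).

Last 7 bases (5'→3') — forward …GAAGCCT, reverse …TTAACGA.
Reverse complement of the reverse primer's last 7 bases: TCGTTAA; its first k bases are the reverse complement of the reverse primer's last k bases, so a perfect k-base overlap needs the forward primer's last k bases to equal them.
Comparing (forward last k vs required): k=1: T vs T ✓; k=2: CT vs TC ✗; k=3: CCT vs TCG ✗; k=4: GCCT vs TCGT ✗; k=5: AGCCT vs TCGTT ✗; k=6: AAGCCT vs TCGTTA ✗; k=7: GAAGCCT vs TCGTTAA ✗.
Only k = 1 is perfect, so the longest perfect 3' overlap is 1.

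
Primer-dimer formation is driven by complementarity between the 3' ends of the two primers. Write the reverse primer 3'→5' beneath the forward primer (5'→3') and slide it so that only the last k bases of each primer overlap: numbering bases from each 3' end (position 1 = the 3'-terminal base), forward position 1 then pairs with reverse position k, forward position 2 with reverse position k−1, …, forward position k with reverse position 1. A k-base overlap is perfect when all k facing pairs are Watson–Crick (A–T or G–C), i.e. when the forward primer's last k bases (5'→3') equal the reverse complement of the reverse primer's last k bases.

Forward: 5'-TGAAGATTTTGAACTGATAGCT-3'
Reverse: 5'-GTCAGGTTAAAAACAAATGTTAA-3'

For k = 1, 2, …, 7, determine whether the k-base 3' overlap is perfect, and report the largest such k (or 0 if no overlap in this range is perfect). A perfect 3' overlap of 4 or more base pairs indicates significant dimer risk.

Longest perfect overlap: 1 complementary base pair; below the dimer-risk threshold (threshold 4).

Last 7 bases (5'→3') — forward …GATAGCT, reverse …ATGTTAA.
Reverse complement of the reverse primer's last 7 bases: TTAACAT; its first k bases are the reverse complement of the reverse primer's last k bases, so a perfect k-base overlap needs the forward primer's last k bases to equal them.
Comparing (forward last k vs required): k=1: T vs T ✓; k=2: CT vs TT ✗; k=3: GCT vs TTA ✗; k=4: AGCT vs TTAA ✗; k=5: TAGCT vs TTAAC ✗; k=6: ATAGCT vs TTAACA ✗; k=7: GATAGCT vs TTAACAT ✗.
Only k = 1 is perfect, so the longest perfect 3' overlap is 1.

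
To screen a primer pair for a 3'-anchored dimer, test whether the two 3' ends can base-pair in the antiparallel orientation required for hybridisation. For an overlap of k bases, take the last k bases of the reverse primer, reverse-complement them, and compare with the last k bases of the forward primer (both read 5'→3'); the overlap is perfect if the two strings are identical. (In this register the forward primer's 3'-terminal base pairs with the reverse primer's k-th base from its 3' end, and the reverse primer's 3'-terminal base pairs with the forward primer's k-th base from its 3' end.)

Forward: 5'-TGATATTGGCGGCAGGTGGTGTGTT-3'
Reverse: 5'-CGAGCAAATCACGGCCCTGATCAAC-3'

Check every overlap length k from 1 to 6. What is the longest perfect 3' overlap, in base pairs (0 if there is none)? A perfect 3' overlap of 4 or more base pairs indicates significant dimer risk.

Last 6 bases (5'→3') — forward …TGTGTT, reverse …ATCAAC.
Reverse complement of the reverse primer's last 6 bases: GTTGAT; its first k bases are the reverse complement of the reverse primer's last k bases, so a perfect k-base overlap needs the forward primer's last k bases to equal them.
Comparing (forward last k vs required): k=1: T vs G ✗; k=2: TT vs GT ✗; k=3: GTT vs GTT ✓; k=4: TGTT vs GTTG ✗; k=5: GTGTT vs GTTGA ✗; k=6: TGTGTT vs GTTGAT ✗.
Only k = 3 is perfect, so the longest perfect 3' overlap is 3.

Longest perfect overlap: 3 complementary base pairs; below the dimer-risk threshold (threshold 4).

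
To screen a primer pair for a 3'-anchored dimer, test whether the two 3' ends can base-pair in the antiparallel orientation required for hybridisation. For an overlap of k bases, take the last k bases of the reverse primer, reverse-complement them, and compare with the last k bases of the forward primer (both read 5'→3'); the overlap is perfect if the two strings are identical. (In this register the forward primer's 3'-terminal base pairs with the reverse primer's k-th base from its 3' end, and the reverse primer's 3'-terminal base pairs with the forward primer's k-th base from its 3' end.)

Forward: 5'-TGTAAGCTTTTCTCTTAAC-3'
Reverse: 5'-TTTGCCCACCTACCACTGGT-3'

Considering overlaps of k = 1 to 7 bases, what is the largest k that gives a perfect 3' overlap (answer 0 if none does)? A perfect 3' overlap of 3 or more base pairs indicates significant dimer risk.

Longest perfect overlap: 2 complementary base pairs; below the dimer-risk threshold (threshold 3).

Last 7 bases (5'→3') — forward …TCTTAAC, reverse …CACTGGT.
Reverse complement of the reverse primer's last 7 bases: ACCAGTG; its first k bases are the reverse complement of the reverse primer's last k bases, so a perfect k-base overlap needs the forward primer's last k bases to equal them.
Comparing (forward last k vs required): k=1: C vs A ✗; k=2: AC vs AC ✓; k=3: AAC vs ACC ✗; k=4: TAAC vs ACCA ✗; k=5: TTAAC vs ACCAG ✗; k=6: CTTAAC vs ACCAGT ✗; k=7: TCTTAAC vs ACCAGTG ✗.
Only k = 2 is perfect, so the longest perfect 3' overlap is 2.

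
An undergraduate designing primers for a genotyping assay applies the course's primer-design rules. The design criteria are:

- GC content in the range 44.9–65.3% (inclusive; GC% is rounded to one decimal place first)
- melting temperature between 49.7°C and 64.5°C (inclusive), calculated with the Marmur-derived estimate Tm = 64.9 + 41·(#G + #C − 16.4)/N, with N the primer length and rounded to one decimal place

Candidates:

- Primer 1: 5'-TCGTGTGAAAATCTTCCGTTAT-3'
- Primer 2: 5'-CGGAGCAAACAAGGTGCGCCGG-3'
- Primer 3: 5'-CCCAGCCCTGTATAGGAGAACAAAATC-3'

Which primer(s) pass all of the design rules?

Primer 1 (22 nt, A=5 T=9 G=4 C=4): GC 8/22 = 36.4%, outside 44.9–65.3% ✗; Tm = 64.9 + 41·(8 − 16.4)/22 = 49.2°C, outside 49.7–64.5°C ✗ — fails.
Primer 2 (22 nt, A=6 T=1 G=9 C=6): GC 15/22 = 68.2%, outside 44.9–65.3% ✗; Tm = 64.9 + 41·(15 − 16.4)/22 = 62.3°C ✓ — fails.
Primer 3 (27 nt, A=10 T=4 G=5 C=8): GC 13/27 = 48.1% ✓; Tm = 64.9 + 41·(13 − 16.4)/27 = 59.7°C ✓ — passes.

Primer 3 only.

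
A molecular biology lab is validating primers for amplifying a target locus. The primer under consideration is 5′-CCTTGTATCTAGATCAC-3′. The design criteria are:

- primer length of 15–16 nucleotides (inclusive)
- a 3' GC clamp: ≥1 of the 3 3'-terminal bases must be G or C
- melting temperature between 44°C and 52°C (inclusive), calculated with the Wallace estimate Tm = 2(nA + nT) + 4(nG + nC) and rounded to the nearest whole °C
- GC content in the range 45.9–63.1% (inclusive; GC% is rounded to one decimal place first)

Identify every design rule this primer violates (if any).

Fails: length, GC content.

Base counts: A=4, T=6, G=2, C=5 (length 17).
length: length 17, outside 15–16 ✗
GC clamp: 3' end CAC has 2 G/C ✓
Tm: Tm = 2·10 + 4·7 = 48°C ✓
GC content: GC 7/17 = 41.2%, outside 45.9–63.1% ✗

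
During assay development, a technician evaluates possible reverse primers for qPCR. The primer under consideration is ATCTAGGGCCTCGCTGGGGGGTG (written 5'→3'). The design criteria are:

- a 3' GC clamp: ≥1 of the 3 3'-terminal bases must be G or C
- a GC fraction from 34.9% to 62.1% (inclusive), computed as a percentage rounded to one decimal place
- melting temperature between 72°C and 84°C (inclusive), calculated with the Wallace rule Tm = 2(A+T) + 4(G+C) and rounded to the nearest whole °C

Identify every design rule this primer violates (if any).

Base counts: A=2, T=5, G=11, C=5 (length 23).
GC clamp: 3' end GTG has 2 G/C ✓
GC content: GC 16/23 = 69.6%, outside 34.9–62.1% ✗
Tm: Tm = 2·7 + 4·16 = 78°C ✓

Fails: GC content.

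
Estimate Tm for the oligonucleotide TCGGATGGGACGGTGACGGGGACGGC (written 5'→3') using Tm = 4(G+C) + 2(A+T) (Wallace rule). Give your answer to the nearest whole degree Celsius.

Base counts: A=4, T=3, G=14, C=5 (length 26).
Tm = 2·(4+3) + 4·(14+5) = 2·7 + 4·19 = 14 + 76 = 90°C.

90°C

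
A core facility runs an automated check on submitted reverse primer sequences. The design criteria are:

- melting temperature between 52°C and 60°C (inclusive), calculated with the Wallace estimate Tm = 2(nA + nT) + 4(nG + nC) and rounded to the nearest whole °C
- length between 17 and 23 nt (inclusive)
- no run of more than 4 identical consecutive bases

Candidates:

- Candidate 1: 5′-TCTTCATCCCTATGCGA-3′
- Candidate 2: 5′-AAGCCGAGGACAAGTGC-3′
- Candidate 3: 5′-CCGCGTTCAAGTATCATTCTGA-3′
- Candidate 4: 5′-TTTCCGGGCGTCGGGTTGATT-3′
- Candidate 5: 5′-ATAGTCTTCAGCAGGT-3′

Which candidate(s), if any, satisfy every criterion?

Candidate 2 only.

Candidate 1 (17 nt, A=3 T=6 G=2 C=6): Tm = 2·9 + 4·8 = 50°C, outside 52–60°C ✗; length 17 ✓; longest run = 3 ✓ — fails.
Candidate 2 (17 nt, A=6 T=1 G=6 C=4): Tm = 2·7 + 4·10 = 54°C ✓; length 17 ✓; longest run = 2 ✓ — passes.
Candidate 3 (22 nt, A=5 T=7 G=4 C=6): Tm = 2·12 + 4·10 = 64°C, outside 52–60°C ✗; length 22 ✓; longest run = 2 ✓ — fails.
Candidate 4 (21 nt, A=1 T=8 G=8 C=4): Tm = 2·9 + 4·12 = 66°C, outside 52–60°C ✗; length 21 ✓; longest run = 3 ✓ — fails.
Candidate 5 (16 nt, A=4 T=5 G=4 C=3): Tm = 2·9 + 4·7 = 46°C, outside 52–60°C ✗; length 16, outside 17–23 ✗; longest run = 2 ✓ — fails.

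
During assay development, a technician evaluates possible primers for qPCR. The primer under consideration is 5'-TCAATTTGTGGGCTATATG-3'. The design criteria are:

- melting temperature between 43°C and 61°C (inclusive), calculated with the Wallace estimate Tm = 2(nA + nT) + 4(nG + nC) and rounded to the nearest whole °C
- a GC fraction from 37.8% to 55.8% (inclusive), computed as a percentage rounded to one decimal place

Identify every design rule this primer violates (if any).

Fails: GC content.

Base counts: A=4, T=8, G=5, C=2 (length 19).
Tm: Tm = 2·12 + 4·7 = 52°C ✓
GC content: GC 7/19 = 36.8%, outside 37.8–55.8% ✗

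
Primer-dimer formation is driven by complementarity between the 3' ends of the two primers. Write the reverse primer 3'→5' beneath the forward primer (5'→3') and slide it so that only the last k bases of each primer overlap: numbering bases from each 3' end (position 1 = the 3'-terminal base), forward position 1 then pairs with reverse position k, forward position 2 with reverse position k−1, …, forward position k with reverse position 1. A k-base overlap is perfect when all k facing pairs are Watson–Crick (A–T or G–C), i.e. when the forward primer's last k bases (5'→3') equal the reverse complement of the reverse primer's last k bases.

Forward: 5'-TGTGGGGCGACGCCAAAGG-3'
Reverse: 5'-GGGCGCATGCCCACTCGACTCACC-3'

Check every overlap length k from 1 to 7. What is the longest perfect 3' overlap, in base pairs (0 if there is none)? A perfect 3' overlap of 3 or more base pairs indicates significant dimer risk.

Longest perfect overlap: 2 complementary base pairs; below the dimer-risk threshold (threshold 3).

Last 7 bases (5'→3') — forward …CCAAAGG, reverse …ACTCACC.
Reverse complement of the reverse primer's last 7 bases: GGTGAGT; its first k bases are the reverse complement of the reverse primer's last k bases, so a perfect k-base overlap needs the forward primer's last k bases to equal them.
Comparing (forward last k vs required): k=1: G vs G ✓; k=2: GG vs GG ✓; k=3: AGG vs GGT ✗; k=4: AAGG vs GGTG ✗; k=5: AAAGG vs GGTGA ✗; k=6: CAAAGG vs GGTGAG ✗; k=7: CCAAAGG vs GGTGAGT ✗.
Perfect overlaps at k = 1, 2; the largest is 2.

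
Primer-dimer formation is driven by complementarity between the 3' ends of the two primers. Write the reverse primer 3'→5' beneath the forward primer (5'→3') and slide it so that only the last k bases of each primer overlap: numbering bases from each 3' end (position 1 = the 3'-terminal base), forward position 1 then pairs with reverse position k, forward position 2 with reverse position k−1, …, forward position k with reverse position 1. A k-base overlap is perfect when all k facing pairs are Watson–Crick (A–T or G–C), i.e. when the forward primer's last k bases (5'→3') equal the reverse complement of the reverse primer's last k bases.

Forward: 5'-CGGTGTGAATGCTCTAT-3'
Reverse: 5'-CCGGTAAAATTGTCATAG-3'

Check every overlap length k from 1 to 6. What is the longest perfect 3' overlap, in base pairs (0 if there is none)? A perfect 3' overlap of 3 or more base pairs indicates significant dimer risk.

Longest perfect overlap: 4 complementary base pairs; significant dimer risk (threshold 3).

Last 6 bases (5'→3') — forward …CTCTAT, reverse …TCATAG.
Reverse complement of the reverse primer's last 6 bases: CTATGA; its first k bases are the reverse complement of the reverse primer's last k bases, so a perfect k-base overlap needs the forward primer's last k bases to equal them.
Comparing (forward last k vs required): k=1: T vs C ✗; k=2: AT vs CT ✗; k=3: TAT vs CTA ✗; k=4: CTAT vs CTAT ✓; k=5: TCTAT vs CTATG ✗; k=6: CTCTAT vs CTATGA ✗.
Only k = 4 is perfect, so the longest perfect 3' overlap is 4.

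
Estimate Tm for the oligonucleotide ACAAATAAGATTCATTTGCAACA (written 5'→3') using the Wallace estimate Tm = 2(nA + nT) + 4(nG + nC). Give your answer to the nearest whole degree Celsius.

Base counts: A=11, T=6, G=2, C=4 (length 23).
Tm = 2·(11+6) + 4·(2+4) = 2·17 + 4·6 = 34 + 24 = 58°C.

58°C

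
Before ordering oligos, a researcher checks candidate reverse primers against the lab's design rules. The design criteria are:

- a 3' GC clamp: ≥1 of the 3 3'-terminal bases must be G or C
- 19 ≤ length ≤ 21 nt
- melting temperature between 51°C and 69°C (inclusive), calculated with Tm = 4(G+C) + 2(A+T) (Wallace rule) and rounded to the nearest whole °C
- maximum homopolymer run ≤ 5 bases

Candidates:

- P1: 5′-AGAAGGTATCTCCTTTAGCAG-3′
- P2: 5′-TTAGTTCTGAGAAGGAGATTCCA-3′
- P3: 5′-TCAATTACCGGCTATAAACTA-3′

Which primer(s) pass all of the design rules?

P1 and P3.

P1 (21 nt, A=6 T=6 G=5 C=4): 3' end CAG has 2 G/C ✓; length 21 ✓; Tm = 2·12 + 4·9 = 60°C ✓; longest run = 3 ✓ — passes.
P2 (23 nt, A=7 T=7 G=6 C=3): 3' end CCA has 2 G/C ✓; length 23, outside 19–21 ✗; Tm = 2·14 + 4·9 = 64°C ✓; longest run = 2 ✓ — fails.
P3 (21 nt, A=8 T=6 G=2 C=5): 3' end CTA has 1 G/C ✓; length 21 ✓; Tm = 2·14 + 4·7 = 56°C ✓; longest run = 3 ✓ — passes.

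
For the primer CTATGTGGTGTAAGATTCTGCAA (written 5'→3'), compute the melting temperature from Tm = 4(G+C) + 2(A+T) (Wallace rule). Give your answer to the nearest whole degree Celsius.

Base counts: A=6, T=8, G=6, C=3 (length 23).
Tm = 2·(6+8) + 4·(6+3) = 2·14 + 4·9 = 28 + 36 = 64°C.

64°C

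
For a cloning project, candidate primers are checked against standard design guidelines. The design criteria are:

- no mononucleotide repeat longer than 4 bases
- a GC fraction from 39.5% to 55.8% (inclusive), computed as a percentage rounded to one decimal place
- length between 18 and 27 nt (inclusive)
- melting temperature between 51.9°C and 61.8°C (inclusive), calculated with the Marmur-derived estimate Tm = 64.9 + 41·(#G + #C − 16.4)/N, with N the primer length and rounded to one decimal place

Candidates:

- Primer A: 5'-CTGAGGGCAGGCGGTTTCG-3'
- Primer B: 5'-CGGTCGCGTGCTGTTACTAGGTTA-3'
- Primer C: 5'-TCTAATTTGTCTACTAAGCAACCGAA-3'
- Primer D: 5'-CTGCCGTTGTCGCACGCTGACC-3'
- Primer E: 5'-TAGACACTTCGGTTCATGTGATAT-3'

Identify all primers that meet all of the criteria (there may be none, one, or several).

Primer A (19 nt, A=2 T=4 G=9 C=4): longest run = 3 ✓; GC 13/19 = 68.4%, outside 39.5–55.8% ✗; length 19 ✓; Tm = 64.9 + 41·(13 − 16.4)/19 = 57.6°C ✓ — fails.
Primer B (24 nt, A=3 T=8 G=8 C=5): longest run = 2 ✓; GC 13/24 = 54.2% ✓; length 24 ✓; Tm = 64.9 + 41·(13 − 16.4)/24 = 59.1°C ✓ — passes.
Primer C (26 nt, A=9 T=8 G=3 C=6): longest run = 3 ✓; GC 9/26 = 34.6%, outside 39.5–55.8% ✗; length 26 ✓; Tm = 64.9 + 41·(9 − 16.4)/26 = 53.2°C ✓ — fails.
Primer D (22 nt, A=2 T=5 G=6 C=9): longest run = 2 ✓; GC 15/22 = 68.2%, outside 39.5–55.8% ✗; length 22 ✓; Tm = 64.9 + 41·(15 − 16.4)/22 = 62.3°C, outside 51.9–61.8°C ✗ — fails.
Primer E (24 nt, A=6 T=9 G=5 C=4): longest run = 2 ✓; GC 9/24 = 37.5%, outside 39.5–55.8% ✗; length 24 ✓; Tm = 64.9 + 41·(9 − 16.4)/24 = 52.3°C ✓ — fails.

Primer B only.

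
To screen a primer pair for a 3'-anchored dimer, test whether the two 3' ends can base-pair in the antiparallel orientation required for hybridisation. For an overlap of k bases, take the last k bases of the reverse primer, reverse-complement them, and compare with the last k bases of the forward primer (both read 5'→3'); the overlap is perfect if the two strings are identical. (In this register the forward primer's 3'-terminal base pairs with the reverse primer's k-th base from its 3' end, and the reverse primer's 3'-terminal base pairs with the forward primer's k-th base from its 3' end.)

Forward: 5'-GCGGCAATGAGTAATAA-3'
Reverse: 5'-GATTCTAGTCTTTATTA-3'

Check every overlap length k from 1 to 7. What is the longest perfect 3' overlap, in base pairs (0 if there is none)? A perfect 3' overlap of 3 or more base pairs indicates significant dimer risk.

Last 7 bases (5'→3') — forward …GTAATAA, reverse …TTTATTA.
Reverse complement of the reverse primer's last 7 bases: TAATAAA; its first k bases are the reverse complement of the reverse primer's last k bases, so a perfect k-base overlap needs the forward primer's last k bases to equal them.
Comparing (forward last k vs required): k=1: A vs T ✗; k=2: AA vs TA ✗; k=3: TAA vs TAA ✓; k=4: ATAA vs TAAT ✗; k=5: AATAA vs TAATA ✗; k=6: TAATAA vs TAATAA ✓; k=7: GTAATAA vs TAATAAA ✗.
Perfect overlaps at k = 3, 6; the largest is 6.

Longest perfect overlap: 6 complementary base pairs; significant dimer risk (threshold 3).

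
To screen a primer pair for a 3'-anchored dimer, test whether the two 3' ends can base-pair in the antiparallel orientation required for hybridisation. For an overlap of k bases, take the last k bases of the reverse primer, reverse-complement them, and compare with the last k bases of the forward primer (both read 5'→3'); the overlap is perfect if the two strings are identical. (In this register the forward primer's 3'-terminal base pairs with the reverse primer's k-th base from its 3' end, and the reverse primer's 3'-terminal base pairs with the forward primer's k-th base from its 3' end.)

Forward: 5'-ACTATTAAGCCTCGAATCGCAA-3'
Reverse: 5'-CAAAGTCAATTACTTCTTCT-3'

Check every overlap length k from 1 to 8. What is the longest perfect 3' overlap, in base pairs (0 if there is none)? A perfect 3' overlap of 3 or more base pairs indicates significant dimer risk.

Last 8 bases (5'→3') — forward …AATCGCAA, reverse …CTTCTTCT.
Reverse complement of the reverse primer's last 8 bases: AGAAGAAG; its first k bases are the reverse complement of the reverse primer's last k bases, so a perfect k-base overlap needs the forward primer's last k bases to equal them.
Comparing (forward last k vs required): k=1: A vs A ✓; k=2: AA vs AG ✗; k=3: CAA vs AGA ✗; k=4: GCAA vs AGAA ✗; k=5: CGCAA vs AGAAG ✗; k=6: TCGCAA vs AGAAGA ✗; k=7: ATCGCAA vs AGAAGAA ✗; k=8: AATCGCAA vs AGAAGAAG ✗.
Only k = 1 is perfect, so the longest perfect 3' overlap is 1.

Longest perfect overlap: 1 complementary base pair; below the dimer-risk threshold (threshold 3).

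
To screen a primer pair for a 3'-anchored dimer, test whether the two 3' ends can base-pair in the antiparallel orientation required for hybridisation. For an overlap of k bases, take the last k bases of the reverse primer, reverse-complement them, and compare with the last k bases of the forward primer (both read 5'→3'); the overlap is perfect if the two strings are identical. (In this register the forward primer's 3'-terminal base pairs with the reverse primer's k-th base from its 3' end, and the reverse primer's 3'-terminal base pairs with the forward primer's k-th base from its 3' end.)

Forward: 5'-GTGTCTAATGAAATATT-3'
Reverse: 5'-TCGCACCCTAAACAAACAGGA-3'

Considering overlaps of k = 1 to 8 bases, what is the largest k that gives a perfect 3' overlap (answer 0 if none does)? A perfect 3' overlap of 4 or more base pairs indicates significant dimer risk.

Last 8 bases (5'→3') — forward …GAAATATT, reverse …AAACAGGA.
Reverse complement of the reverse primer's last 8 bases: TCCTGTTT; its first k bases are the reverse complement of the reverse primer's last k bases, so a perfect k-base overlap needs the forward primer's last k bases to equal them.
Comparing (forward last k vs required): k=1: T vs T ✓; k=2: TT vs TC ✗; k=3: ATT vs TCC ✗; k=4: TATT vs TCCT ✗; k=5: ATATT vs TCCTG ✗; k=6: AATATT vs TCCTGT ✗; k=7: AAATATT vs TCCTGTT ✗; k=8: GAAATATT vs TCCTGTTT ✗.
Only k = 1 is perfect, so the longest perfect 3' overlap is 1.

Longest perfect overlap: 1 complementary base pair; below the dimer-risk threshold (threshold 4).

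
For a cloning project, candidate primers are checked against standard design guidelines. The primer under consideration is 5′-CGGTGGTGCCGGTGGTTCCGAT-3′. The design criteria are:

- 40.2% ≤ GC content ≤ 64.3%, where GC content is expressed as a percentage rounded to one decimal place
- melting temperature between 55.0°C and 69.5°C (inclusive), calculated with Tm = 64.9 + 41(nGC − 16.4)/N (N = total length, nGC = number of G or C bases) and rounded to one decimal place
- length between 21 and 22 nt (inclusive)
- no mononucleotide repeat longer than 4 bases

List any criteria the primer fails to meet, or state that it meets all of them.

Base counts: A=1, T=6, G=10, C=5 (length 22).
GC content: GC 15/22 = 68.2%, outside 40.2–64.3% ✗
Tm: Tm = 64.9 + 41·(15 − 16.4)/22 = 62.3°C ✓
length: length 22 ✓
homopolymer run: longest run = 2 ✓

Fails: GC content.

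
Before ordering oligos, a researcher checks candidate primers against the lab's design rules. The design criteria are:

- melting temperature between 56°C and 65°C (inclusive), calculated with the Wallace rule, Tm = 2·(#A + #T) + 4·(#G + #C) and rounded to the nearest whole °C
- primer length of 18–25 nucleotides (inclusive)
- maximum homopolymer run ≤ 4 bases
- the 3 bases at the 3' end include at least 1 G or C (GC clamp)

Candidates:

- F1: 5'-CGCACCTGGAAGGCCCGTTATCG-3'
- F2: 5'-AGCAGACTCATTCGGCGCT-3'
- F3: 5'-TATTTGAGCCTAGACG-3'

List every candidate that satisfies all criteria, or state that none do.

F2 only.

F1 (23 nt, A=4 T=4 G=7 C=8): Tm = 2·8 + 4·15 = 76°C, outside 56–65°C ✗; length 23 ✓; longest run = 3 ✓; 3' end TCG has 2 G/C ✓ — fails.
F2 (19 nt, A=4 T=4 G=5 C=6): Tm = 2·8 + 4·11 = 60°C ✓; length 19 ✓; longest run = 2 ✓; 3' end GCT has 2 G/C ✓ — passes.
F3 (16 nt, A=4 T=5 G=4 C=3): Tm = 2·9 + 4·7 = 46°C, outside 56–65°C ✗; length 16, outside 18–25 ✗; longest run = 3 ✓; 3' end ACG has 2 G/C ✓ — fails.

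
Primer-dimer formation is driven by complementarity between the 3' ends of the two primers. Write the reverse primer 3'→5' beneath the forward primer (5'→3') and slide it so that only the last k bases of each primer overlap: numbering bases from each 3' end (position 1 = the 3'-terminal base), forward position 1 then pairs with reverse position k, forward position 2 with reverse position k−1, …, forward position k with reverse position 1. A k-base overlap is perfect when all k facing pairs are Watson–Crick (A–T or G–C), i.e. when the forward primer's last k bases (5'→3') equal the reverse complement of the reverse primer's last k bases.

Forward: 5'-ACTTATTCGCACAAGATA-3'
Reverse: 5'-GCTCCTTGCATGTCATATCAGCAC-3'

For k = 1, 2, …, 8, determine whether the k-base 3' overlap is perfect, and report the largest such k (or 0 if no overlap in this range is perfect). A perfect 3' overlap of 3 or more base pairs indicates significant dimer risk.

Longest perfect overlap: 0 complementary base pairs; below the dimer-risk threshold (threshold 3).

Last 8 bases (5'→3') — forward …ACAAGATA, reverse …ATCAGCAC.
Reverse complement of the reverse primer's last 8 bases: GTGCTGAT; its first k bases are the reverse complement of the reverse primer's last k bases, so a perfect k-base overlap needs the forward primer's last k bases to equal them.
Comparing (forward last k vs required): k=1: A vs G ✗; k=2: TA vs GT ✗; k=3: ATA vs GTG ✗; k=4: GATA vs GTGC ✗; k=5: AGATA vs GTGCT ✗; k=6: AAGATA vs GTGCTG ✗; k=7: CAAGATA vs GTGCTGA ✗; k=8: ACAAGATA vs GTGCTGAT ✗.
No overlap length from 1 to 8 is perfect, so the longest perfect 3' overlap is 0.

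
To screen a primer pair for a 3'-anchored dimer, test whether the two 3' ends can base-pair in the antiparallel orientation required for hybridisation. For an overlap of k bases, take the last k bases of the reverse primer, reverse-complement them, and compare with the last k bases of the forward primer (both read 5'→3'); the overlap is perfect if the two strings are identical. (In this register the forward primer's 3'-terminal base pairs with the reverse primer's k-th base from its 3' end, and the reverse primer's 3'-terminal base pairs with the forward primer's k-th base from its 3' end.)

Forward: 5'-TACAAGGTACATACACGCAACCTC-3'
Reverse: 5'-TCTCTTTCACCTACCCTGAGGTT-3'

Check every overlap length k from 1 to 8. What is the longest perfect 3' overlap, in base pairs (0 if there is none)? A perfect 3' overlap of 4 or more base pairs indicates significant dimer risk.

Last 8 bases (5'→3') — forward …GCAACCTC, reverse …CTGAGGTT.
Reverse complement of the reverse primer's last 8 bases: AACCTCAG; its first k bases are the reverse complement of the reverse primer's last k bases, so a perfect k-base overlap needs the forward primer's last k bases to equal them.
Comparing (forward last k vs required): k=1: C vs A ✗; k=2: TC vs AA ✗; k=3: CTC vs AAC ✗; k=4: CCTC vs AACC ✗; k=5: ACCTC vs AACCT ✗; k=6: AACCTC vs AACCTC ✓; k=7: CAACCTC vs AACCTCA ✗; k=8: GCAACCTC vs AACCTCAG ✗.
Only k = 6 is perfect, so the longest perfect 3' overlap is 6.

Longest perfect overlap: 6 complementary base pairs; significant dimer risk (threshold 4).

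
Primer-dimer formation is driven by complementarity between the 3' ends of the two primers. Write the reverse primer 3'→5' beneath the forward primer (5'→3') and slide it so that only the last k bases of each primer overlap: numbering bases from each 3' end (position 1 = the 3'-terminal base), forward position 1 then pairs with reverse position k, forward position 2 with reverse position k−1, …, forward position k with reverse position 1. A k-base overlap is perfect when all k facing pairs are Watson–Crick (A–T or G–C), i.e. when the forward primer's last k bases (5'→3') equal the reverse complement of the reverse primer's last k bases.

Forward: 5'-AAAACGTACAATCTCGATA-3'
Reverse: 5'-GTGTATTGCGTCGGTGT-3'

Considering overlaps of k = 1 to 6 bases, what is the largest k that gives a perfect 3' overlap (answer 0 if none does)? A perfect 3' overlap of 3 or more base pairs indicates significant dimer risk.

Longest perfect overlap: 1 complementary base pair; below the dimer-risk threshold (threshold 3).

Last 6 bases (5'→3') — forward …TCGATA, reverse …CGGTGT.
Reverse complement of the reverse primer's last 6 bases: ACACCG; its first k bases are the reverse complement of the reverse primer's last k bases, so a perfect k-base overlap needs the forward primer's last k bases to equal them.
Comparing (forward last k vs required): k=1: A vs A ✓; k=2: TA vs AC ✗; k=3: ATA vs ACA ✗; k=4: GATA vs ACAC ✗; k=5: CGATA vs ACACC ✗; k=6: TCGATA vs ACACCG ✗.
Only k = 1 is perfect, so the longest perfect 3' overlap is 1.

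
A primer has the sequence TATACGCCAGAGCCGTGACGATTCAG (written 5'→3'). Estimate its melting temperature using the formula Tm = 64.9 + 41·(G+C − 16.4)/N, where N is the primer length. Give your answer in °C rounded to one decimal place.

61.1°C

Base counts: A=7, T=5, G=7, C=7; G+C = 14, N = 26.
Tm = 64.9 + 41·(14 − 16.4)/26 = 64.9 + -98.40/26 = 61.1°C.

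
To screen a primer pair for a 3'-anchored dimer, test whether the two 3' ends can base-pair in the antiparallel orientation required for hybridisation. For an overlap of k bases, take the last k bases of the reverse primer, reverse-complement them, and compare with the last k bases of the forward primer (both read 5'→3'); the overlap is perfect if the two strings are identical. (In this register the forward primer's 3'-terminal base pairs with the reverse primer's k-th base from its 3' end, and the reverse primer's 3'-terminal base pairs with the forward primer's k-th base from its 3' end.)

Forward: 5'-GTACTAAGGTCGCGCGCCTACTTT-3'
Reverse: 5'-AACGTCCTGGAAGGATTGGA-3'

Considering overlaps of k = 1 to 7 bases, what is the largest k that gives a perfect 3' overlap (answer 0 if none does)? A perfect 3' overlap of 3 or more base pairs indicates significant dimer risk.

Longest perfect overlap: 1 complementary base pair; below the dimer-risk threshold (threshold 3).

Last 7 bases (5'→3') — forward …CTACTTT, reverse …GATTGGA.
Reverse complement of the reverse primer's last 7 bases: TCCAATC; its first k bases are the reverse complement of the reverse primer's last k bases, so a perfect k-base overlap needs the forward primer's last k bases to equal them.
Comparing (forward last k vs required): k=1: T vs T ✓; k=2: TT vs TC ✗; k=3: TTT vs TCC ✗; k=4: CTTT vs TCCA ✗; k=5: ACTTT vs TCCAA ✗; k=6: TACTTT vs TCCAAT ✗; k=7: CTACTTT vs TCCAATC ✗.
Only k = 1 is perfect, so the longest perfect 3' overlap is 1.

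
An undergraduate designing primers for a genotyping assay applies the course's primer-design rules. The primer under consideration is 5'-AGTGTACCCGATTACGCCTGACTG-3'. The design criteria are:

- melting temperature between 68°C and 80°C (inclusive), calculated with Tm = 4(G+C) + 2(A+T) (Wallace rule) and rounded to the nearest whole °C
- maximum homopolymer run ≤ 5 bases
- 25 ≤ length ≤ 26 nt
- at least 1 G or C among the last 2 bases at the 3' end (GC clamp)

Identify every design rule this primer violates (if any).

Base counts: A=5, T=6, G=6, C=7 (length 24).
Tm: Tm = 2·11 + 4·13 = 74°C ✓
homopolymer run: longest run = 3 ✓
length: length 24, outside 25–26 ✗
GC clamp: 3' end TG has 1 G/C ✓

Fails: length.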